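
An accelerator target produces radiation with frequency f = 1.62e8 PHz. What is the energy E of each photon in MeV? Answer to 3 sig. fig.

Use h = 6.62607015e-34 J·s, 1 eV = 1.602176634e-19 J.
In SI units: f = 1.62e8 PHz = 1.62e23 Hz.
The photon relation is E = hf, giving E = 1.073e-10 J.
Converting to MeV: E = 670.0 MeV ≈ 670 MeV.

670 MeV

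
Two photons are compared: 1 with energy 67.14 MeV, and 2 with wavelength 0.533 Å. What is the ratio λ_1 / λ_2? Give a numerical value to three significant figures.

λ_1 = 1.847 × 10^-14 m (from energy = 67.14 MeV, via λ = hc/E).
λ_2 = 5.330 × 10^-11 m (from wavelength = 0.533 Å, via λ given directly).
Ratio = 1.847 × 10^-14 / 5.330 × 10^-11 = 3.46 × 10^-4.

3.46 × 10^-4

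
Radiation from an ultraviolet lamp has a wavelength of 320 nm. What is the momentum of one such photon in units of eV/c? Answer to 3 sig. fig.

Take h = 6.62607015 × 10^-34 J·s, c = 2.99792458 × 10^8 m/s, 1 eV = 1.602176634 × 10^-19 J.
Convert to SI: λ = 320 nm = 3.2 × 10^-7 m.
Since p = h/λ for a photon, p = 2.071 × 10^-27 kg·m/s.
Converting to eV/c: p = 3.875 eV/c ≈ 3.87 eV/c.

3.87 eV/c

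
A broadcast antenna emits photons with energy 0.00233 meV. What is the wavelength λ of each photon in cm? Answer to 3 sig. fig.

53.2 cm

In SI units: E = 0.00233 meV = 3.7331·10^-25 J.
Apply λ = hc/E: λ = 0.5321 m.
Converting to cm: λ = 53.21 cm ≈ 53.2 cm.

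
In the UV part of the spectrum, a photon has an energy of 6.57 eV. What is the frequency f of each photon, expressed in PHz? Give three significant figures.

1.59 PHz

Convert to SI: E = 6.57 eV = 1.0526e-18 J.
Since f = E/h for a photon, f = 1.589e15 Hz.
Converting to PHz: f = 1.589 PHz ≈ 1.59 PHz.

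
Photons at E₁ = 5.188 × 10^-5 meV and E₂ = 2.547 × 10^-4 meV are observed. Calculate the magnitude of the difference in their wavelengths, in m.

Using λ = hc/E: λ₁ = 23.898 m, λ₂ = 4.8679 m.
|Δλ| = |23.898 − 4.8679| = 19.0 m.

19.0 m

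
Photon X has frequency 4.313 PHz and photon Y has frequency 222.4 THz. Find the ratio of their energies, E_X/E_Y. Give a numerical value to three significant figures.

E_X = 2.858e-18 J (from frequency = 4.313 PHz, via E = hf).
E_Y = 1.474e-19 J (from frequency = 222.4 THz, via E = hf).
Ratio = 2.858e-18 / 1.474e-19 = 19.4.

19.4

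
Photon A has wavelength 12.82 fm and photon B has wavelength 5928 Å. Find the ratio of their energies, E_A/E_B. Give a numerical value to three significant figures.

4.62 × 10^7

E_A = 1.549 × 10^-11 J (from wavelength = 12.82 fm, via E = hc/λ).
E_B = 3.351 × 10^-19 J (from wavelength = 5928 Å, via E = hc/λ).
Ratio = 1.549 × 10^-11 / 3.351 × 10^-19 = 4.62 × 10^7.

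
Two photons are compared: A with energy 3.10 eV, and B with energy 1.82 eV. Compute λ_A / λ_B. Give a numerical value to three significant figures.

0.587

λ_A = 3.999 × 10^-7 m (from energy = 3.10 eV, via λ = hc/E).
λ_B = 6.812 × 10^-7 m (from energy = 1.82 eV, via λ = hc/E).
Ratio = 3.999 × 10^-7 / 6.812 × 10^-7 = 0.587.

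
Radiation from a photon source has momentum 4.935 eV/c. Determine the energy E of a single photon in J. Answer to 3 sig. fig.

In SI units: p = 4.935 eV/c = 2.6374·10^-27 kg·m/s.
Apply E = pc: E = 7.907·10^-19 J.
So E ≈ 7.91·10^-19 J.

7.91·10^-19 J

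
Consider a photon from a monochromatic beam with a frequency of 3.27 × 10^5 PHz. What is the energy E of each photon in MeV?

Use h = 6.62607015 × 10^-34 J·s, 1 eV = 1.602176634 × 10^-19 J.
Convert to SI: f = 3.27 × 10^5 PHz = 3.27 × 10^20 Hz.
Apply E = hf: E = 2.167 × 10^-13 J.
Converting to MeV: E = 1.352 MeV ≈ 1.35 MeV.

1.35 MeV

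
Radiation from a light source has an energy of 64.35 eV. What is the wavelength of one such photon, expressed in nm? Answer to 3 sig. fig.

19.3 nm

In SI units: E = 64.35 eV = 1.0310 × 10^-17 J.
For a photon λ = hc/E, so λ = 1.927 × 10^-8 m.
Converting to nm: λ = 19.27 nm ≈ 19.3 nm.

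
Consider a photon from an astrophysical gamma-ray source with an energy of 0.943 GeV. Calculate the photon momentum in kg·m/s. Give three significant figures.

Use c = 2.99792458e8 m/s, 1 eV = 1.602176634e-19 J.
In SI units: E = 0.943 GeV = 1.5109e-10 J.
For a photon p = E/c, so p = 5.040e-19 kg·m/s.
So p ≈ 5.04e-19 kg·m/s.

5.04e-19 kg·m/s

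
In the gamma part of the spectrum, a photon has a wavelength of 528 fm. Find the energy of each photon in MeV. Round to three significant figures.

2.35 MeV

In SI units: λ = 528 fm = 5.28 × 10^-13 m.
The photon relation is E = hc/λ, giving E = 3.762 × 10^-13 J.
Converting to MeV: E = 2.348 MeV ≈ 2.35 MeV.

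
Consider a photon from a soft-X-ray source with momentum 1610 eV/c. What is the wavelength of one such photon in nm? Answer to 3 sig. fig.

Use h = 6.62607015e-34 J·s, c = 2.99792458e8 m/s, 1 eV = 1.602176634e-19 J.
In SI units: p = 1610 eV/c = 8.6043e-25 kg·m/s.
The photon relation is λ = h/p, giving λ = 7.701e-10 m.
Converting to nm: λ = 0.7701 nm ≈ 0.770 nm.

0.770 nm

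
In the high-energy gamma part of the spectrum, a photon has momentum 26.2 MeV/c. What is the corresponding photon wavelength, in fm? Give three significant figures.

(h = 6.62607015e-34 J·s, c = 2.99792458e8 m/s, 1 eV = 1.602176634e-19 J.)
First convert: p = 26.2 MeV/c = 1.4002e-20 kg·m/s.
The photon relation is λ = h/p, giving λ = 4.732e-14 m.
Converting to fm: λ = 47.32 fm ≈ 47.3 fm.

47.3 fm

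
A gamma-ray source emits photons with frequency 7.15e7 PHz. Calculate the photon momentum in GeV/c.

0.296 GeV/c

Use h = 6.62607015e-34 J·s, c = 2.99792458e8 m/s, 1 eV = 1.602176634e-19 J.
First convert: f = 7.15e7 PHz = 7.15e22 Hz.
Apply p = hf/c: p = 1.580e-19 kg·m/s.
Converting to GeV/c: p = 0.2957 GeV/c ≈ 0.296 GeV/c.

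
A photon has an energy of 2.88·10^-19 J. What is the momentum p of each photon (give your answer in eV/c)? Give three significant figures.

1.80 eV/c

The photon relation is p = E/c, giving p = 9.607·10^-28 kg·m/s.
Converting to eV/c: p = 1.798 eV/c ≈ 1.80 eV/c.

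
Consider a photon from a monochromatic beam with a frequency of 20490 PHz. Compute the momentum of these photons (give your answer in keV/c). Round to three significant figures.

84.7 keV/c

Use h = 6.62607015 × 10^-34 J·s, c = 2.99792458 × 10^8 m/s, 1 eV = 1.602176634 × 10^-19 J.
Convert to SI: f = 20490 PHz = 2.049 × 10^19 Hz.
For a photon p = hf/c, so p = 4.529 × 10^-23 kg·m/s.
Converting to keV/c: p = 84.74 keV/c ≈ 84.7 keV/c.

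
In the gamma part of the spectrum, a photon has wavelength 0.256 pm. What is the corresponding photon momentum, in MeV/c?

4.84 MeV/c

Convert to SI: λ = 0.256 pm = 2.56e-13 m.
For a photon p = h/λ, so p = 2.588e-21 kg·m/s.
Converting to MeV/c: p = 4.843 MeV/c ≈ 4.84 MeV/c.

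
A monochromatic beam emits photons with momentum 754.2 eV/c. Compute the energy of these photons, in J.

1.21e-16 J

First convert: p = 754.2 eV/c = 4.0307e-25 kg·m/s.
For a photon E = pc, so E = 1.208e-16 J.
So E ≈ 1.21e-16 J.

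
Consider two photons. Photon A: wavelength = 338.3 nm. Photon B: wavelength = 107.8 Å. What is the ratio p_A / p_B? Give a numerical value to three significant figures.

0.0319

p_A = 1.959 × 10^-27 kg·m/s (from wavelength = 338.3 nm, via p = h/λ).
p_B = 6.147 × 10^-26 kg·m/s (from wavelength = 107.8 Å, via p = h/λ).
Ratio = 1.959 × 10^-27 / 6.147 × 10^-26 = 0.0319.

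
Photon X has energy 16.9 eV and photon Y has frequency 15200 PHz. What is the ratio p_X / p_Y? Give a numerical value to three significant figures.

p_X = 9.032 × 10^-27 kg·m/s (from energy = 16.9 eV, via p = E/c).
p_Y = 3.360 × 10^-23 kg·m/s (from frequency = 15200 PHz, via p = hf/c).
Ratio = 9.032 × 10^-27 / 3.360 × 10^-23 = 2.69 × 10^-4.

2.69 × 10^-4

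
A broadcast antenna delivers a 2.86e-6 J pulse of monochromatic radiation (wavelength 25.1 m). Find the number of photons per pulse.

3.61e20 photons

Per-photon energy: E = 7.914e-27 J (from wavelength = 25.1 m).
N = E_total / E_photon = 2.86e-6 J / 7.914e-27 J = 3.61e20.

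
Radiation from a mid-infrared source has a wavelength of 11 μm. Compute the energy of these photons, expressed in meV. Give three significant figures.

In SI units: λ = 11 μm = 1.1e-5 m.
For a photon E = hc/λ, so E = 1.806e-20 J.
Converting to meV: E = 112.7 meV ≈ 113 meV.

113 meV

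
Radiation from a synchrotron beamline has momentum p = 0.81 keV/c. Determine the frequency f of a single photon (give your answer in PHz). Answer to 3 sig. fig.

196 PHz

Convert to SI: p = 0.81 keV/c = 4.3289e-25 kg·m/s.
The photon relation is f = pc/h, giving f = 1.959e17 Hz.
Converting to PHz: f = 195.9 PHz ≈ 196 PHz.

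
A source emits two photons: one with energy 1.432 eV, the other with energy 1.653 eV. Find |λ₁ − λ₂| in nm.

Using λ = hc/E: λ₁ = 8.6581e-7 m, λ₂ = 7.5006e-7 m.
|Δλ| = |8.6581e-7 − 7.5006e-7| = 1.16e-7 m = 116 nm.

116 nm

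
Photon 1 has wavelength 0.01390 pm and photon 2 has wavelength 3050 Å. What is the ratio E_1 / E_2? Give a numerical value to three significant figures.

2.19 × 10^7

E_1 = 1.429 × 10^-11 J (from wavelength = 0.01390 pm, via E = hc/λ).
E_2 = 6.513 × 10^-19 J (from wavelength = 3050 Å, via E = hc/λ).
Ratio = 1.429 × 10^-11 / 6.513 × 10^-19 = 2.19 × 10^7.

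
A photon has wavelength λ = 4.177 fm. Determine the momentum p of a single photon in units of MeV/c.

297 MeV/c

Take h = 6.62607015e-34 J·s, c = 2.99792458e8 m/s, 1 eV = 1.602176634e-19 J.
In SI units: λ = 4.177 fm = 4.177e-15 m.
Since p = h/λ for a photon, p = 1.586e-19 kg·m/s.
Converting to MeV/c: p = 296.8 MeV/c ≈ 297 MeV/c.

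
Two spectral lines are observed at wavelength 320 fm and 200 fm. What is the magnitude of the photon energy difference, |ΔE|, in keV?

Using E = hc/λ: E₁ = 6.208e-13 J, E₂ = 9.932e-13 J.
|ΔE| = |6.208e-13 − 9.932e-13| = 3.72e-13 J = 2320 keV.

2320 keV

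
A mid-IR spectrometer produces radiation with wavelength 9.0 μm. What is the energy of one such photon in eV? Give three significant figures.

0.138 eV

Use h = 6.62607015e-34 J·s, c = 2.99792458e8 m/s, 1 eV = 1.602176634e-19 J.
In SI units: λ = 9.0 μm = 9.0e-6 m.
Apply E = hc/λ: E = 2.207e-20 J.
Converting to eV: E = 0.1378 eV ≈ 0.138 eV.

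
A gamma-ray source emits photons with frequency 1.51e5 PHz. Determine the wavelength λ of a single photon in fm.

First convert: f = 1.51e5 PHz = 1.51e20 Hz.
For a photon λ = c/f, so λ = 1.985e-12 m.
Converting to fm: λ = 1985 fm ≈ 1990 fm.

1990 fm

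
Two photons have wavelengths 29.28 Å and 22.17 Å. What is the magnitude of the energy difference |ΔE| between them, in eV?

136 eV

Using E = hc/λ: E₁ = 6.7843 × 10^-17 J, E₂ = 8.9601 × 10^-17 J.
|ΔE| = |6.7843 × 10^-17 − 8.9601 × 10^-17| = 2.18 × 10^-17 J = 136 eV.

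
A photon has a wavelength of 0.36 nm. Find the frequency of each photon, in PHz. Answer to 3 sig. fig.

833 PHz

First convert: λ = 0.36 nm = 3.6 × 10^-10 m.
Since f = c/λ for a photon, f = 8.328 × 10^17 Hz.
Converting to PHz: f = 832.8 PHz ≈ 833 PHz.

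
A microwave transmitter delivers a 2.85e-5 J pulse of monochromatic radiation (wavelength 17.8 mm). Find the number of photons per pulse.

Per-photon energy: E = 1.116e-23 J (from wavelength = 17.8 mm).
N = E_total / E_photon = 2.85e-5 J / 1.116e-23 J = 2.55e18.

2.55e18 photons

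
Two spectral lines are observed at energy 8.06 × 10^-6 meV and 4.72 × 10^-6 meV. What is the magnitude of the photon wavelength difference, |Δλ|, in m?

109 m

Using λ = hc/E: λ₁ = 153.8 m, λ₂ = 262.7 m.
|Δλ| = |153.8 − 262.7| = 109 m.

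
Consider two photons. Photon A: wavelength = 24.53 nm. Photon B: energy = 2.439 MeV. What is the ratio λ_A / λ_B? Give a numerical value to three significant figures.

4.83 × 10^4

λ_A = 2.453 × 10^-8 m (from wavelength = 24.53 nm, via λ given directly).
λ_B = 5.083 × 10^-13 m (from energy = 2.439 MeV, via λ = hc/E).
Ratio = 2.453 × 10^-8 / 5.083 × 10^-13 = 4.83 × 10^4.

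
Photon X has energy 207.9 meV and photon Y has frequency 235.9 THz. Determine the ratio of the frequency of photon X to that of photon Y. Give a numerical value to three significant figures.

0.213

f_X = 5.027e13 Hz (from energy = 207.9 meV, via f = E/h).
f_Y = 2.359e14 Hz (from frequency = 235.9 THz, via f given directly).
Ratio = 5.027e13 / 2.359e14 = 0.213.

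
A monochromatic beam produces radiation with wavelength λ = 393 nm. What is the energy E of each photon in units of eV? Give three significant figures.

3.15 eV

Convert to SI: λ = 393 nm = 3.93e-7 m.
The photon relation is E = hc/λ, giving E = 5.055e-19 J.
Converting to eV: E = 3.155 eV ≈ 3.15 eV.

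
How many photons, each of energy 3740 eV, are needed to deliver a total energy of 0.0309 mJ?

Per-photon energy: E = 5.992·10^-16 J (from energy = 3740 eV).
N = E_total / E_photon = 3.09·10^-5 J / 5.992·10^-16 J = 5.16·10^10.

5.16·10^10 photons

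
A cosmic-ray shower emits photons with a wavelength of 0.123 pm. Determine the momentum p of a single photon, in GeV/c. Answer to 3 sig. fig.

Take h = 6.62607015 × 10^-34 J·s, c = 2.99792458 × 10^8 m/s, 1 eV = 1.602176634 × 10^-19 J.
Convert to SI: λ = 0.123 pm = 1.23 × 10^-13 m.
The photon relation is p = h/λ, giving p = 5.387 × 10^-21 kg·m/s.
Converting to GeV/c: p = 0.01008 GeV/c ≈ 0.0101 GeV/c.

0.0101 GeV/c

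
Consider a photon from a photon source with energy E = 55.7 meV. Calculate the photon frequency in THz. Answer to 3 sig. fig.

13.5 THz

(h = 6.62607015 × 10^-34 J·s, 1 eV = 1.602176634 × 10^-19 J.)
First convert: E = 55.7 meV = 8.9241 × 10^-21 J.
The photon relation is f = E/h, giving f = 1.347 × 10^13 Hz.
Converting to THz: f = 13.47 THz ≈ 13.5 THz.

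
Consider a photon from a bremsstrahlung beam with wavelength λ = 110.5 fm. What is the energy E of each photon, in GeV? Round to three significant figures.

0.0112 GeV

Use h = 6.62607015e-34 J·s, c = 2.99792458e8 m/s, 1 eV = 1.602176634e-19 J.
In SI units: λ = 110.5 fm = 1.105e-13 m.
Since E = hc/λ for a photon, E = 1.798e-12 J.
Converting to GeV: E = 0.01122 GeV ≈ 0.0112 GeV.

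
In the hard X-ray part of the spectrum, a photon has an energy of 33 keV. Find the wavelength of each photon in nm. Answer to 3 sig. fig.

Convert to SI: E = 33 keV = 5.2872e-15 J.
The photon relation is λ = hc/E, giving λ = 3.757e-11 m.
Converting to nm: λ = 0.03757 nm ≈ 0.0376 nm.

0.0376 nm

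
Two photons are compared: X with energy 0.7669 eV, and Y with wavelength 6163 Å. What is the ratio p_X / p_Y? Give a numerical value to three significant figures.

p_X = 4.099e-28 kg·m/s (from energy = 0.7669 eV, via p = E/c).
p_Y = 1.075e-27 kg·m/s (from wavelength = 6163 Å, via p = h/λ).
Ratio = 4.099e-28 / 1.075e-27 = 0.381.

0.381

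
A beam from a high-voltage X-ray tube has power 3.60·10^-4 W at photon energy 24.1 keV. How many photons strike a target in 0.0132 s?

1.23·10^9 photons

Total energy: E_total = P·t = 3.60·10^-4 × 0.0132 = 4.752·10^-6 J.
Per-photon energy: E = 3.861·10^-15 J.
N = E_total / E_photon = 1.23·10^9.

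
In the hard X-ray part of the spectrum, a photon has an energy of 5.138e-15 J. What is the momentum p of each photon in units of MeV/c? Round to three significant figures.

0.0321 MeV/c

Take c = 2.99792458e8 m/s, 1 eV = 1.602176634e-19 J.
Since p = E/c for a photon, p = 1.714e-23 kg·m/s.
Converting to MeV/c: p = 0.03207 MeV/c ≈ 0.0321 MeV/c.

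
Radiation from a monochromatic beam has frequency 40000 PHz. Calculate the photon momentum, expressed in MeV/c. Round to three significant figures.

0.165 MeV/c

Convert to SI: f = 40000 PHz = 4.00 × 10^19 Hz.
The photon relation is p = hf/c, giving p = 8.841 × 10^-23 kg·m/s.
Converting to MeV/c: p = 0.1654 MeV/c ≈ 0.165 MeV/c.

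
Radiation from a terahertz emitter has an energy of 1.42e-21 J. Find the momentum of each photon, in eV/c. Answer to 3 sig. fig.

(c = 2.99792458e8 m/s, 1 eV = 1.602176634e-19 J.)
Apply p = E/c: p = 4.737e-30 kg·m/s.
Converting to eV/c: p = 0.008863 eV/c ≈ 8.86e-3 eV/c.

8.86e-3 eV/c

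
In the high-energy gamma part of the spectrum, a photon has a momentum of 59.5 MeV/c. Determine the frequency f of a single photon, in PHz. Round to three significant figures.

1.44 × 10^7 PHz

(h = 6.62607015 × 10^-34 J·s, c = 2.99792458 × 10^8 m/s, 1 eV = 1.602176634 × 10^-19 J.)
First convert: p = 59.5 MeV/c = 3.1799 × 10^-20 kg·m/s.
Since f = pc/h for a photon, f = 1.439 × 10^22 Hz.
Converting to PHz: f = 1.439 × 10^7 PHz ≈ 1.44 × 10^7 PHz.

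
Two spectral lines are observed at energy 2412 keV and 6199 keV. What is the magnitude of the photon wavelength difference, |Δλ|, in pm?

Using λ = hc/E: λ₁ = 5.1403e-13 m, λ₂ = 2.0001e-13 m.
|Δλ| = |5.1403e-13 − 2.0001e-13| = 3.14e-13 m = 0.314 pm.

0.314 pm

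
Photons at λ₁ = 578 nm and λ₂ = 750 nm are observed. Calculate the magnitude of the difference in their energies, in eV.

0.492 eV

Using E = hc/λ: E₁ = 3.437e-19 J, E₂ = 2.649e-19 J.
|ΔE| = |3.437e-19 − 2.649e-19| = 7.88e-20 J = 0.492 eV.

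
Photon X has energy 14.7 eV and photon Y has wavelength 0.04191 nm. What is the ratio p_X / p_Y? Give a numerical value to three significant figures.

p_X = 7.856e-27 kg·m/s (from energy = 14.7 eV, via p = E/c).
p_Y = 1.581e-23 kg·m/s (from wavelength = 0.04191 nm, via p = h/λ).
Ratio = 7.856e-27 / 1.581e-23 = 4.97e-4.

4.97e-4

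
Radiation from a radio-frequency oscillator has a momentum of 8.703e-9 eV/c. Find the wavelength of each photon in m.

First convert: p = 8.703e-9 eV/c = 4.6511e-36 kg·m/s.
The photon relation is λ = h/p, giving λ = 142.5 m.
So λ ≈ 142 m.

142 m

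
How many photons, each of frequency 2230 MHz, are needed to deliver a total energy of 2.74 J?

1.85 × 10^24 photons

Per-photon energy: E = 1.478 × 10^-24 J (from frequency = 2230 MHz).
N = E_total / E_photon = 2.74 J / 1.478 × 10^-24 J = 1.85 × 10^24.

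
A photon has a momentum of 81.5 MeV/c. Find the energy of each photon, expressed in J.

1.31e-11 J

(c = 2.99792458e8 m/s, 1 eV = 1.602176634e-19 J.)
Convert to SI: p = 81.5 MeV/c = 4.3556e-20 kg·m/s.
Since E = pc for a photon, E = 1.306e-11 J.
So E ≈ 1.31e-11 J.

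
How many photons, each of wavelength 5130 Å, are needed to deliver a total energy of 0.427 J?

Per-photon energy: E = 3.872 × 10^-19 J (from wavelength = 5130 Å).
N = E_total / E_photon = 0.427 J / 3.872 × 10^-19 J = 1.10 × 10^18.

1.10 × 10^18 photons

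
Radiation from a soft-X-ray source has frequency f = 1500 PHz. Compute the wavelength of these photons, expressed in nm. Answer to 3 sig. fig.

0.200 nm

Take c = 2.99792458 × 10^8 m/s.
In SI units: f = 1500 PHz = 1.5 × 10^18 Hz.
For a photon λ = c/f, so λ = 1.999 × 10^-10 m.
Converting to nm: λ = 0.1999 nm ≈ 0.200 nm.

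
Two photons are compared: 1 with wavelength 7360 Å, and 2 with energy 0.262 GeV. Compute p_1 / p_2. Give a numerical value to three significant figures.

p_1 = 9.003 × 10^-28 kg·m/s (from wavelength = 7360 Å, via p = h/λ).
p_2 = 1.400 × 10^-19 kg·m/s (from energy = 0.262 GeV, via p = E/c).
Ratio = 9.003 × 10^-28 / 1.400 × 10^-19 = 6.43 × 10^-9.

6.43 × 10^-9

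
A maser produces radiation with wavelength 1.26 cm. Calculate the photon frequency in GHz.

Convert to SI: λ = 1.26 cm = 0.0126 m.
Apply f = c/λ: f = 2.379e10 Hz.
Converting to GHz: f = 23.79 GHz ≈ 23.8 GHz.

23.8 GHz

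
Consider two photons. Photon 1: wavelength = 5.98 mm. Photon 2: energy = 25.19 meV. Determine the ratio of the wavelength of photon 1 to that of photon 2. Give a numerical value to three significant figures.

λ_1 = 0.005980 m (from wavelength = 5.98 mm, via λ given directly).
λ_2 = 4.922·10^-5 m (from energy = 25.19 meV, via λ = hc/E).
Ratio = 0.005980 / 4.922·10^-5 = 121.

121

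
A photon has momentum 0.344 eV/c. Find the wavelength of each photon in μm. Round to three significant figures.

3.60 μm

Take h = 6.62607015e-34 J·s, c = 2.99792458e8 m/s, 1 eV = 1.602176634e-19 J.
In SI units: p = 0.344 eV/c = 1.8384e-28 kg·m/s.
Since λ = h/p for a photon, λ = 3.604e-6 m.
Converting to μm: λ = 3.604 μm ≈ 3.60 μm.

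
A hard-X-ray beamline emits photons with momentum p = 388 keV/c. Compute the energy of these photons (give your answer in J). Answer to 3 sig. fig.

Convert to SI: p = 388 keV/c = 2.0736·10^-22 kg·m/s.
Since E = pc for a photon, E = 6.216·10^-14 J.
So E ≈ 6.22·10^-14 J.

6.22·10^-14 J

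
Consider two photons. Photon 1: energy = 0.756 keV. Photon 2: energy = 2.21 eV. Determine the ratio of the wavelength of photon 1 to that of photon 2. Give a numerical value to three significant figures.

λ_1 = 1.640·10^-9 m (from energy = 0.756 keV, via λ = hc/E).
λ_2 = 5.610·10^-7 m (from energy = 2.21 eV, via λ = hc/E).
Ratio = 1.640·10^-9 / 5.610·10^-7 = 2.92·10^-3.

2.92·10^-3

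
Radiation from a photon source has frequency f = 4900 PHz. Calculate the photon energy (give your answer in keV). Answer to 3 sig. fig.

20.3 keV

(h = 6.62607015 × 10^-34 J·s, 1 eV = 1.602176634 × 10^-19 J.)
First convert: f = 4900 PHz = 4.90 × 10^18 Hz.
For a photon E = hf, so E = 3.247 × 10^-15 J.
Converting to keV: E = 20.26 keV ≈ 20.3 keV.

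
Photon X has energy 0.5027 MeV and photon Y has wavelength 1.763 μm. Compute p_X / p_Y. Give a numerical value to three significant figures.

p_X = 2.687 × 10^-22 kg·m/s (from energy = 0.5027 MeV, via p = E/c).
p_Y = 3.758 × 10^-28 kg·m/s (from wavelength = 1.763 μm, via p = h/λ).
Ratio = 2.687 × 10^-22 / 3.758 × 10^-28 = 7.15 × 10^5.

7.15 × 10^5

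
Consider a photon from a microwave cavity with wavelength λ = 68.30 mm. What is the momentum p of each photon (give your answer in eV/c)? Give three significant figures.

In SI units: λ = 68.30 mm = 0.06830 m.
Since p = h/λ for a photon, p = 9.701 × 10^-33 kg·m/s.
Converting to eV/c: p = 1.815 × 10^-5 eV/c ≈ 1.82 × 10^-5 eV/c.

1.82 × 10^-5 eV/c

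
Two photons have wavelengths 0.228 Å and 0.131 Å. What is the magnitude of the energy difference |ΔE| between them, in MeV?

Using E = hc/λ: E₁ = 8.712e-15 J, E₂ = 1.516e-14 J.
|ΔE| = |8.712e-15 − 1.516e-14| = 6.45e-15 J = 0.0403 MeV.

0.0403 MeV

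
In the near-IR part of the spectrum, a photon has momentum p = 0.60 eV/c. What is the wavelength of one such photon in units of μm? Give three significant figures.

2.07 μm

Use h = 6.62607015e-34 J·s, c = 2.99792458e8 m/s, 1 eV = 1.602176634e-19 J.
In SI units: p = 0.60 eV/c = 3.2066e-28 kg·m/s.
The photon relation is λ = h/p, giving λ = 2.066e-6 m.
Converting to μm: λ = 2.066 μm ≈ 2.07 μm.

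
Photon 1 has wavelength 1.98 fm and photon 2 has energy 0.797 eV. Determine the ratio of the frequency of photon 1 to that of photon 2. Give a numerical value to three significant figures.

f_1 = 1.514e23 Hz (from wavelength = 1.98 fm, via f = c/λ).
f_2 = 1.927e14 Hz (from energy = 0.797 eV, via f = E/h).
Ratio = 1.514e23 / 1.927e14 = 7.86e8.

7.86e8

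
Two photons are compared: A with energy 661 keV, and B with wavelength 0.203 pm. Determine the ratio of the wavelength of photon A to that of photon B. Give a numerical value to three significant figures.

9.24

λ_A = 1.876 × 10^-12 m (from energy = 661 keV, via λ = hc/E).
λ_B = 2.030 × 10^-13 m (from wavelength = 0.203 pm, via λ given directly).
Ratio = 1.876 × 10^-12 / 2.030 × 10^-13 = 9.24.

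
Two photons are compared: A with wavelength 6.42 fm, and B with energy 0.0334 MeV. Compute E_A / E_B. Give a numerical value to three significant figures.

5780

E_A = 3.094·10^-11 J (from wavelength = 6.42 fm, via E = hc/λ).
E_B = 5.351·10^-15 J (from energy = 0.0334 MeV, via E given directly).
Ratio = 3.094·10^-11 / 5.351·10^-15 = 5780.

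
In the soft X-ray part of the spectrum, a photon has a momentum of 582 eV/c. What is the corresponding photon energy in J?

9.32e-17 J

(c = 2.99792458e8 m/s, 1 eV = 1.602176634e-19 J.)
Convert to SI: p = 582 eV/c = 3.1104e-25 kg·m/s.
For a photon E = pc, so E = 9.325e-17 J.
So E ≈ 9.32e-17 J.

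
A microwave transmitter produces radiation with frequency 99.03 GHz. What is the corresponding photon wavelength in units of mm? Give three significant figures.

Take c = 2.99792458e8 m/s.
First convert: f = 99.03 GHz = 9.903e10 Hz.
For a photon λ = c/f, so λ = 0.003027 m.
Converting to mm: λ = 3.027 mm ≈ 3.03 mm.

3.03 mm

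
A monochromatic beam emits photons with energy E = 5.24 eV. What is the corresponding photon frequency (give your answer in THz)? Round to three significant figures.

1270 THz

Convert to SI: E = 5.24 eV = 8.3954·10^-19 J.
For a photon f = E/h, so f = 1.267·10^15 Hz.
Converting to THz: f = 1267 THz ≈ 1270 THz.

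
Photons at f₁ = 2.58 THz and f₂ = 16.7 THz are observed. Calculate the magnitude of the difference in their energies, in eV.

0.0584 eV

Using E = hf: E₁ = 1.710 × 10^-21 J, E₂ = 1.107 × 10^-20 J.
|ΔE| = |1.710 × 10^-21 − 1.107 × 10^-20| = 9.36 × 10^-21 J = 0.0584 eV.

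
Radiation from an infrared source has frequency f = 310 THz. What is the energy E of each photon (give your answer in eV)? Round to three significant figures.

Take h = 6.62607015 × 10^-34 J·s, 1 eV = 1.602176634 × 10^-19 J.
First convert: f = 310 THz = 3.1 × 10^14 Hz.
Since E = hf for a photon, E = 2.054 × 10^-19 J.
Converting to eV: E = 1.282 eV ≈ 1.28 eV.

1.28 eV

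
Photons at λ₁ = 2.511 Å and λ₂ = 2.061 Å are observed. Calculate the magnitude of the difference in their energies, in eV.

Using E = hc/λ: E₁ = 7.9110e-16 J, E₂ = 9.6383e-16 J.
|ΔE| = |7.9110e-16 − 9.6383e-16| = 1.73e-16 J = 1080 eV.

1080 eV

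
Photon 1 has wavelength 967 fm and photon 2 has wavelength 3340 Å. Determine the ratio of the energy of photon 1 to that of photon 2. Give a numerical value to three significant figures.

3.45e5

E_1 = 2.054e-13 J (from wavelength = 967 fm, via E = hc/λ).
E_2 = 5.947e-19 J (from wavelength = 3340 Å, via E = hc/λ).
Ratio = 2.054e-13 / 5.947e-19 = 3.45e5.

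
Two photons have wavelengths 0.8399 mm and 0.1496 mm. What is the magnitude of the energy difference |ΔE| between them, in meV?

Using E = hc/λ: E₁ = 2.3651e-22 J, E₂ = 1.3278e-21 J.
|ΔE| = |2.3651e-22 − 1.3278e-21| = 1.09e-21 J = 6.81 meV.

6.81 meV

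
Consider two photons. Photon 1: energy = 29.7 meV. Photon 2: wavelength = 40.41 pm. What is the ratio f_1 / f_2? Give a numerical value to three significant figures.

9.68·10^-7

f_1 = 7.181·10^12 Hz (from energy = 29.7 meV, via f = E/h).
f_2 = 7.419·10^18 Hz (from wavelength = 40.41 pm, via f = c/λ).
Ratio = 7.181·10^12 / 7.419·10^18 = 9.68·10^-7.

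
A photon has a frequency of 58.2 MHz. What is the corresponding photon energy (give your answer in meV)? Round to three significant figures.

2.41·10^-4 meV

(h = 6.62607015·10^-34 J·s, 1 eV = 1.602176634·10^-19 J.)
First convert: f = 58.2 MHz = 5.82·10^7 Hz.
Apply E = hf: E = 3.856·10^-26 J.
Converting to meV: E = 2.407·10^-4 meV ≈ 2.41·10^-4 meV.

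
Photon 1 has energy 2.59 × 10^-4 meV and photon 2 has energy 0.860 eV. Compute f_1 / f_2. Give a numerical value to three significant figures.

f_1 = 6.263 × 10^7 Hz (from energy = 2.59 × 10^-4 meV, via f = E/h).
f_2 = 2.079 × 10^14 Hz (from energy = 0.860 eV, via f = E/h).
Ratio = 6.263 × 10^7 / 2.079 × 10^14 = 3.01 × 10^-7.

3.01 × 10^-7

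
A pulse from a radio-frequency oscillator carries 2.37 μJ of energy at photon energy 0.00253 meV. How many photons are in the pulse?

5.85e18 photons

Per-photon energy: E = 4.054e-25 J (from energy = 0.00253 meV).
N = E_total / E_photon = 2.37e-6 J / 4.054e-25 J = 5.85e18.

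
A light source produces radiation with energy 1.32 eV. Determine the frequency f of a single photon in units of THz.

In SI units: E = 1.32 eV = 2.1149·10^-19 J.
Since f = E/h for a photon, f = 3.192·10^14 Hz.
Converting to THz: f = 319.2 THz ≈ 319 THz.

319 THz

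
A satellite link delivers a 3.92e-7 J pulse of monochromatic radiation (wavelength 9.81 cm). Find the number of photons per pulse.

Per-photon energy: E = 2.025e-24 J (from wavelength = 9.81 cm).
N = E_total / E_photon = 3.92e-7 J / 2.025e-24 J = 1.94e17.

1.94e17 photons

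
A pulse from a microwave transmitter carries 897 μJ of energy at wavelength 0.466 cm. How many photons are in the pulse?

Per-photon energy: E = 4.263 × 10^-23 J (from wavelength = 0.466 cm).
N = E_total / E_photon = 8.97 × 10^-4 J / 4.263 × 10^-23 J = 2.10 × 10^19.

2.10 × 10^19 photons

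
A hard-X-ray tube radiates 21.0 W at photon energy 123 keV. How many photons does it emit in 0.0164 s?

1.75 × 10^13 photons

Total energy: E_total = P·t = 21.0 × 0.0164 = 0.3444 J.
Per-photon energy: E = 1.971 × 10^-14 J.
N = E_total / E_photon = 1.75 × 10^13.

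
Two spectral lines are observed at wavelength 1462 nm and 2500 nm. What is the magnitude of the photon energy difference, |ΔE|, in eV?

Using E = hc/λ: E₁ = 1.3587e-19 J, E₂ = 7.9458e-20 J.
|ΔE| = |1.3587e-19 − 7.9458e-20| = 5.64e-20 J = 0.352 eV.

0.352 eV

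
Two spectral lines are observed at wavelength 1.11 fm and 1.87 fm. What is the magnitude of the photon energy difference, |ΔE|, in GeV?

0.454 GeV

Using E = hc/λ: E₁ = 1.790 × 10^-10 J, E₂ = 1.062 × 10^-10 J.
|ΔE| = |1.790 × 10^-10 − 1.062 × 10^-10| = 7.27 × 10^-11 J = 0.454 GeV.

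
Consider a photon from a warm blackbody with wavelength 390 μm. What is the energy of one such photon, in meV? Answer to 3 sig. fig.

Use h = 6.62607015 × 10^-34 J·s, c = 2.99792458 × 10^8 m/s, 1 eV = 1.602176634 × 10^-19 J.
In SI units: λ = 390 μm = 3.90 × 10^-4 m.
The photon relation is E = hc/λ, giving E = 5.093 × 10^-22 J.
Converting to meV: E = 3.179 meV ≈ 3.18 meV.

3.18 meV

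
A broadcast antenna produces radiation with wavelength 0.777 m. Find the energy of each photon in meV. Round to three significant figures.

(h = 6.62607015e-34 J·s, c = 2.99792458e8 m/s, 1 eV = 1.602176634e-19 J.)
Since E = hc/λ for a photon, E = 2.557e-25 J.
Converting to meV: E = 0.001596 meV ≈ 1.60e-3 meV.

1.60e-3 meV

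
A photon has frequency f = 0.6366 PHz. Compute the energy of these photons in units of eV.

2.63 eV

Use h = 6.62607015e-34 J·s, 1 eV = 1.602176634e-19 J.
In SI units: f = 0.6366 PHz = 6.366e14 Hz.
For a photon E = hf, so E = 4.218e-19 J.
Converting to eV: E = 2.633 eV ≈ 2.63 eV.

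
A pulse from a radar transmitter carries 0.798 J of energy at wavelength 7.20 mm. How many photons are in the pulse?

2.89·10^22 photons

Per-photon energy: E = 2.759·10^-23 J (from wavelength = 7.20 mm).
N = E_total / E_photon = 0.798 J / 2.759·10^-23 J = 2.89·10^22.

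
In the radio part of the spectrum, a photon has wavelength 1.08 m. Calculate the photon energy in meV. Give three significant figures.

The photon relation is E = hc/λ, giving E = 1.839·10^-25 J.
Converting to meV: E = 0.001148 meV ≈ 1.15·10^-3 meV.

1.15·10^-3 meV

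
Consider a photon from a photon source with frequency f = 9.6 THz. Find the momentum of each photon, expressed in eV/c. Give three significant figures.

In SI units: f = 9.6 THz = 9.6e12 Hz.
For a photon p = hf/c, so p = 2.122e-29 kg·m/s.
Converting to eV/c: p = 0.03970 eV/c ≈ 0.0397 eV/c.

0.0397 eV/c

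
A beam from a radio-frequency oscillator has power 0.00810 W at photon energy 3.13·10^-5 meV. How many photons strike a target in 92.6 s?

1.50·10^26 photons

Total energy: E_total = P·t = 0.00810 × 92.6 = 0.7501 J.
Per-photon energy: E = 5.015·10^-27 J.
N = E_total / E_photon = 1.50·10^26.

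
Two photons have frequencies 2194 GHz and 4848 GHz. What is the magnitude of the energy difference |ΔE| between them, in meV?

11.0 meV

Using E = hf: E₁ = 1.4538e-21 J, E₂ = 3.2123e-21 J.
|ΔE| = |1.4538e-21 − 3.2123e-21| = 1.76e-21 J = 11.0 meV.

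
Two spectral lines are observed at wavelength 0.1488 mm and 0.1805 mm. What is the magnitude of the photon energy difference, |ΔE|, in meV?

1.46 meV

Using E = hc/λ: E₁ = 1.3350·10^-21 J, E₂ = 1.1005·10^-21 J.
|ΔE| = |1.3350·10^-21 − 1.1005·10^-21| = 2.34·10^-22 J = 1.46 meV.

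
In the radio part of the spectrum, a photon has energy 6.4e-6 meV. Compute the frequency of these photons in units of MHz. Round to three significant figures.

Convert to SI: E = 6.4e-6 meV = 1.0254e-27 J.
The photon relation is f = E/h, giving f = 1.548e6 Hz.
Converting to MHz: f = 1.548 MHz ≈ 1.55 MHz.

1.55 MHz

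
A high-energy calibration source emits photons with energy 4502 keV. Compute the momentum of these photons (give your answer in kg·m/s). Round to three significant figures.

(c = 2.99792458 × 10^8 m/s, 1 eV = 1.602176634 × 10^-19 J.)
Convert to SI: E = 4502 keV = 7.2130 × 10^-13 J.
Apply p = E/c: p = 2.406 × 10^-21 kg·m/s.
So p ≈ 2.41 × 10^-21 kg·m/s.

2.41 × 10^-21 kg·m/s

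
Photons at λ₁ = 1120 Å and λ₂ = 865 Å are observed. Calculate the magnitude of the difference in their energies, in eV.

3.26 eV

Using E = hc/λ: E₁ = 1.774 × 10^-18 J, E₂ = 2.296 × 10^-18 J.
|ΔE| = |1.774 × 10^-18 − 2.296 × 10^-18| = 5.23 × 10^-19 J = 3.26 eV.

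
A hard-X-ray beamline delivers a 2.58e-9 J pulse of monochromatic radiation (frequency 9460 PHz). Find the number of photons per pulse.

4.12e5 photons

Per-photon energy: E = 6.268e-15 J (from frequency = 9460 PHz).
N = E_total / E_photon = 2.58e-9 J / 6.268e-15 J = 4.12e5.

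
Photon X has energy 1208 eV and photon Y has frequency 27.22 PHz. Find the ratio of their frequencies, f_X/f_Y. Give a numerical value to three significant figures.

10.7

f_X = 2.921·10^17 Hz (from energy = 1208 eV, via f = E/h).
f_Y = 2.722·10^16 Hz (from frequency = 27.22 PHz, via f given directly).
Ratio = 2.921·10^17 / 2.722·10^16 = 10.7.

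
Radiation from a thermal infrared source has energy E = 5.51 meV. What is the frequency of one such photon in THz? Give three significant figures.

Use h = 6.62607015e-34 J·s, 1 eV = 1.602176634e-19 J.
Convert to SI: E = 5.51 meV = 8.8280e-22 J.
Apply f = E/h: f = 1.332e12 Hz.
Converting to THz: f = 1.332 THz ≈ 1.33 THz.

1.33 THz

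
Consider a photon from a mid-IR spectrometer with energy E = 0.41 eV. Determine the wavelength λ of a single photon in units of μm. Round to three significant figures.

3.02 μm

Use h = 6.62607015e-34 J·s, c = 2.99792458e8 m/s, 1 eV = 1.602176634e-19 J.
In SI units: E = 0.41 eV = 6.5689e-20 J.
For a photon λ = hc/E, so λ = 3.024e-6 m.
Converting to μm: λ = 3.024 μm ≈ 3.02 μm.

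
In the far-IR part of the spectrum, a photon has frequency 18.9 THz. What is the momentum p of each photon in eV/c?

In SI units: f = 18.9 THz = 1.89 × 10^13 Hz.
Apply p = hf/c: p = 4.177 × 10^-29 kg·m/s.
Converting to eV/c: p = 0.07816 eV/c ≈ 0.0782 eV/c.

0.0782 eV/c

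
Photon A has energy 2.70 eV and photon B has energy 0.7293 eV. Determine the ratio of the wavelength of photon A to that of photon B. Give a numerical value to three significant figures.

λ_A = 4.592·10^-7 m (from energy = 2.70 eV, via λ = hc/E).
λ_B = 1.700·10^-6 m (from energy = 0.7293 eV, via λ = hc/E).
Ratio = 4.592·10^-7 / 1.700·10^-6 = 0.270.

0.270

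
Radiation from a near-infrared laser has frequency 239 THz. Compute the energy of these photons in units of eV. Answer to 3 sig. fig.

0.988 eV

Convert to SI: f = 239 THz = 2.39 × 10^14 Hz.
For a photon E = hf, so E = 1.584 × 10^-19 J.
Converting to eV: E = 0.9884 eV ≈ 0.988 eV.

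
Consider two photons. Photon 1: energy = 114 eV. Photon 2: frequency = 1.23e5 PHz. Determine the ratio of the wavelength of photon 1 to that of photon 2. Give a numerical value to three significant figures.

4460

λ_1 = 1.088e-8 m (from energy = 114 eV, via λ = hc/E).
λ_2 = 2.437e-12 m (from frequency = 1.23e5 PHz, via λ = c/f).
Ratio = 1.088e-8 / 2.437e-12 = 4460.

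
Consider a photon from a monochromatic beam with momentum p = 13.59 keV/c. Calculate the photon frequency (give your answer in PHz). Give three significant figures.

(h = 6.62607015e-34 J·s, c = 2.99792458e8 m/s, 1 eV = 1.602176634e-19 J.)
In SI units: p = 13.59 keV/c = 7.2629e-24 kg·m/s.
The photon relation is f = pc/h, giving f = 3.286e18 Hz.
Converting to PHz: f = 3286 PHz ≈ 3290 PHz.

3290 PHz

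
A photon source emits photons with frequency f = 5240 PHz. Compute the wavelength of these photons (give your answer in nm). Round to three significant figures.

Take c = 2.99792458e8 m/s.
First convert: f = 5240 PHz = 5.24e18 Hz.
Apply λ = c/f: λ = 5.721e-11 m.
Converting to nm: λ = 0.05721 nm ≈ 0.0572 nm.

0.0572 nm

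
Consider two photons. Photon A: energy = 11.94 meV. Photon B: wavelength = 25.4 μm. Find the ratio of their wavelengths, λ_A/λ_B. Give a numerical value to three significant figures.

4.09

λ_A = 1.038 × 10^-4 m (from energy = 11.94 meV, via λ = hc/E).
λ_B = 2.540 × 10^-5 m (from wavelength = 25.4 μm, via λ given directly).
Ratio = 1.038 × 10^-4 / 2.540 × 10^-5 = 4.09.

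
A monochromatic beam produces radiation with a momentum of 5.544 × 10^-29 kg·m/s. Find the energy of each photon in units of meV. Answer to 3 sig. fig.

For a photon E = pc, so E = 1.662 × 10^-20 J.
Converting to meV: E = 103.7 meV ≈ 104 meV.

104 meV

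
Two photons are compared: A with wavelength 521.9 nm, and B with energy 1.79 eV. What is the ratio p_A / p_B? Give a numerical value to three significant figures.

1.33

p_A = 1.270e-27 kg·m/s (from wavelength = 521.9 nm, via p = h/λ).
p_B = 9.566e-28 kg·m/s (from energy = 1.79 eV, via p = E/c).
Ratio = 1.270e-27 / 9.566e-28 = 1.33.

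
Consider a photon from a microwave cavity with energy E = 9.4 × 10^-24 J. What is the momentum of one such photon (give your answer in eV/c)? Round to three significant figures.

Use c = 2.99792458 × 10^8 m/s, 1 eV = 1.602176634 × 10^-19 J.
Since p = E/c for a photon, p = 3.136 × 10^-32 kg·m/s.
Converting to eV/c: p = 5.867 × 10^-5 eV/c ≈ 5.87 × 10^-5 eV/c.

5.87 × 10^-5 eV/c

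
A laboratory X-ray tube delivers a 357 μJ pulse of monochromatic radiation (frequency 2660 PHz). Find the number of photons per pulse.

Per-photon energy: E = 1.763·10^-15 J (from frequency = 2660 PHz).
N = E_total / E_photon = 3.57·10^-4 J / 1.763·10^-15 J = 2.03·10^11.

2.03·10^11 photons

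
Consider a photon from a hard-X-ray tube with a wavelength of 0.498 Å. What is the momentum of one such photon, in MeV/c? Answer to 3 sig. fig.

0.0249 MeV/c

First convert: λ = 0.498 Å = 4.98·10^-11 m.
For a photon p = h/λ, so p = 1.331·10^-23 kg·m/s.
Converting to MeV/c: p = 0.02490 MeV/c ≈ 0.0249 MeV/c.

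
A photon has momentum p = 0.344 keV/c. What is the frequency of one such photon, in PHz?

83.2 PHz

In SI units: p = 0.344 keV/c = 1.8384e-25 kg·m/s.
For a photon f = pc/h, so f = 8.318e16 Hz.
Converting to PHz: f = 83.18 PHz ≈ 83.2 PHz.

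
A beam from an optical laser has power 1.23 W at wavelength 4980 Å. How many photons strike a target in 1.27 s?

Total energy: E_total = P·t = 1.23 × 1.27 = 1.562 J.
Per-photon energy: E = 3.989 × 10^-19 J.
N = E_total / E_photon = 3.92 × 10^18.

3.92 × 10^18 photons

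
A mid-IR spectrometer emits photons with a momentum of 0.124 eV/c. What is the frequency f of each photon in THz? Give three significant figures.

30.0 THz

Use h = 6.62607015 × 10^-34 J·s, c = 2.99792458 × 10^8 m/s, 1 eV = 1.602176634 × 10^-19 J.
In SI units: p = 0.124 eV/c = 6.6269 × 10^-29 kg·m/s.
The photon relation is f = pc/h, giving f = 2.998 × 10^13 Hz.
Converting to THz: f = 29.98 THz ≈ 30.0 THz.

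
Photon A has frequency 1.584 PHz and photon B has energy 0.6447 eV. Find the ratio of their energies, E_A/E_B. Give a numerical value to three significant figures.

E_A = 1.050 × 10^-18 J (from frequency = 1.584 PHz, via E = hf).
E_B = 1.033 × 10^-19 J (from energy = 0.6447 eV, via E given directly).
Ratio = 1.050 × 10^-18 / 1.033 × 10^-19 = 10.2.

10.2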